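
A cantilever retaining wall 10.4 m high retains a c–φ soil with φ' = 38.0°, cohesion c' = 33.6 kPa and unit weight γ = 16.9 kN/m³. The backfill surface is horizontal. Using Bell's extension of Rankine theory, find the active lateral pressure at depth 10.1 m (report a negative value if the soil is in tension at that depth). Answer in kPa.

K_a = (1 − sin φ)/(1 + sin φ) = 0.2379.
σ_a = K_a γ z − 2c√K_a = 0.2379×16.9×10.1 − 2×33.6×0.4877 = 7.829 kPa.

7.83 kPa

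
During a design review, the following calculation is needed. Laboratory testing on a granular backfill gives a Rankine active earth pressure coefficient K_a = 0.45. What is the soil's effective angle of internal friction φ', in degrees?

K_a = tan²(45° − φ/2) ⇒ 45° − φ/2 = arctan(√0.45) = 33.85°.
φ = 2(45° − 33.85°) = 22.29°.

22.3°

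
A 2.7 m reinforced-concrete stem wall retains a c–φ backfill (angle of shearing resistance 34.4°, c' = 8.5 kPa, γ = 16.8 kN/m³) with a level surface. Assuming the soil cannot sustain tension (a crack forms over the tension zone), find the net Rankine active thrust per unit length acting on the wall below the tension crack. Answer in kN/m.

K_a = 0.2780; √K_a = 0.5272.
Tension-crack depth z_c = 2c/(γ√K_a) = 2×8.5/(16.8×0.5272) = 1.919 m.
σ_a at base = K_a γ H − 2c√K_a = 0.2780×16.8×2.7 − 2×8.5×0.5272 = 3.646 kPa.
P_a = ½ × 3.646 × (H − z_c) = 0.5×3.646×0.7808 = 1.423 kN/m.

1.42 kN/m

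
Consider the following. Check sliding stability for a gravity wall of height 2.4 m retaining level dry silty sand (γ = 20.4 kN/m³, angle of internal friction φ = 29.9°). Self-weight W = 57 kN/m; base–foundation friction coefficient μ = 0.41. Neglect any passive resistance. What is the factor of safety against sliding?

1.19

K_a = tan²(45° − 29.9°/2) = 0.3347.
P_a = ½K_aγH² = 0.5×0.3347×20.4×2.4² = 19.66 kN/m, acting at H/3 = 0.8000 m above the base.
FS_sliding = μW / P_a = 0.41×57 / 19.66 = 1.189.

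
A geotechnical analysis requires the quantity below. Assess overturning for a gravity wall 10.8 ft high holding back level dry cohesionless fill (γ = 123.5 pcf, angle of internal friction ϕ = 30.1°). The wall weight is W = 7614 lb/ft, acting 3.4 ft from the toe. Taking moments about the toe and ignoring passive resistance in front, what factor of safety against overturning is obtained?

3.01

K_a = tan²(45° − 30.1°/2) = 0.3320.
P_a = ½K_aγH² = 0.5×0.3320×123.5×10.8² = 2391 lb/ft, acting at H/3 = 3.600 ft above the base.
Overturning moment M_o = P_a × H/3 = 2391 × 3.600 = 8608.
Resisting moment M_r = W × 3.4 = 7614 × 3.4 = 25890.
FS_overturning = M_r/M_o = 25890/8608 = 3.007.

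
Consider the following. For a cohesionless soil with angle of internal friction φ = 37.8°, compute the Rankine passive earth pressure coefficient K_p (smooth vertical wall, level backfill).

K_p = (1 + sin φ)/(1 − sin φ) = tan²(45° + 37.8°/2) = 4.167.

4.17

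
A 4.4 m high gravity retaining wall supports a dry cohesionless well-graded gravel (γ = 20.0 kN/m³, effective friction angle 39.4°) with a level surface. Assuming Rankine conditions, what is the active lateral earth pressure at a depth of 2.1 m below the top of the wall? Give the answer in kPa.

9.38 kPa

K_a = (1 − sin φ)/(1 + sin φ) = 0.2234.
σ_h = K_a γ z = 0.2234 × 20.0 × 2.1 = 9.385 kPa.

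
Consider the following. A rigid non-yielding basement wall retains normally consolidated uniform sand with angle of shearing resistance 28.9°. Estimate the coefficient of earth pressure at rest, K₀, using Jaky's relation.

K₀ = 1 − sin φ' = 1 − sin 28.9° = 0.5167.

0.517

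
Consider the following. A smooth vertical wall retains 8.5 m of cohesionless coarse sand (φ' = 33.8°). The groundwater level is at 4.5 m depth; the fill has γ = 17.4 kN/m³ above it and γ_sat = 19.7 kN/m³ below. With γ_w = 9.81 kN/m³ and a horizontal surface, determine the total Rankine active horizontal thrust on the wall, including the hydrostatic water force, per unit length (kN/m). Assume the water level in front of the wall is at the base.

241 kN/m

K_a = tan²(45° − φ/2) = 0.2851.
γ' = 19.7 − 9.81 = 9.890 kN/m³. Depth below WT = 4.0 m.
σ'_h at WT = K_a γ d_w = 22.32 kPa; at base = 22.32 + K_a γ' × 4.0 = 33.60 kPa.
P₁ (0–4.5 m) = ½×22.32×4.5 = 50.23. P₂ (4.5–8.5 m) = ½(22.32+33.60)×4.0 = 111.9.
P_w = ½ γ_w h₂² = 0.5×9.81×4.0² = 78.48. Total = 50.23+111.9+78.48 = 240.6 kN/m.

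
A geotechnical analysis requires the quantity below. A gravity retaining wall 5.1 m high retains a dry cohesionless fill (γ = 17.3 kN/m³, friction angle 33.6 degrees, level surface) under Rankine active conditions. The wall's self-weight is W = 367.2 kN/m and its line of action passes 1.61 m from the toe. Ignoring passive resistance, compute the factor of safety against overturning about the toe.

5.38

K_a = tan²(45° − 33.6°/2) = 0.2875.
P_a = ½K_aγH² = 0.5×0.2875×17.3×5.1² = 64.68 kN/m, acting at H/3 = 1.700 m above the base.
Overturning moment M_o = P_a × H/3 = 64.68 × 1.700 = 110.0.
Resisting moment M_r = W × 1.61 = 367.2 × 1.61 = 591.2.
FS_overturning = M_r/M_o = 591.2/110.0 = 5.376.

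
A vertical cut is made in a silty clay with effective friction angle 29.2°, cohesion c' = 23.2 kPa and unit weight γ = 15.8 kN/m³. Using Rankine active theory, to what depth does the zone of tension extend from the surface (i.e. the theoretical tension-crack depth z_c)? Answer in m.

K_a = tan²(45° − 29.2°/2) = 0.3442; √K_a = 0.5867.
The active pressure is zero where K_a γ z = 2c√K_a, so z_c = 2c/(γ√K_a) = 2×23.2/(15.8×0.5867) = 5.005 m.

5.01 m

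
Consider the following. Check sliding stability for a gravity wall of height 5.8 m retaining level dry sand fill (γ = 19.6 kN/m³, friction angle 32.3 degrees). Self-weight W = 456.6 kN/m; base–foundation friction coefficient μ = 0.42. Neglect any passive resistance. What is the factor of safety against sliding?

1.92

K_a = tan²(45° − 32.3°/2) = 0.3035.
P_a = ½K_aγH² = 0.5×0.3035×19.6×5.8² = 100.0 kN/m, acting at H/3 = 1.933 m above the base.
FS_sliding = μW / P_a = 0.42×456.6 / 100.0 = 1.917.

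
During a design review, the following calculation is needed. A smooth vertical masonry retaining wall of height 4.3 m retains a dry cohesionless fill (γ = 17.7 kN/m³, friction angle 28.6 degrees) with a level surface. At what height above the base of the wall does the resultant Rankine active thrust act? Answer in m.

1.43 m

K_a = 0.3525.
The pressure distribution is triangular, so the resultant acts at H/3 above the base = 4.3/3 = 1.433 m.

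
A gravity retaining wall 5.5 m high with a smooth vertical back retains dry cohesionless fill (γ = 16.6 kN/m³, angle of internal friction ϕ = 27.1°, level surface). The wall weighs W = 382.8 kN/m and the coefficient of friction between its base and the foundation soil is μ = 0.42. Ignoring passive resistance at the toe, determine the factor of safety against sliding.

1.71

K_a = tan²(45° − 27.1°/2) = 0.3741.
P_a = ½K_aγH² = 0.5×0.3741×16.6×5.5² = 93.92 kN/m, acting at H/3 = 1.833 m above the base.
FS_sliding = μW / P_a = 0.42×382.8 / 93.92 = 1.712.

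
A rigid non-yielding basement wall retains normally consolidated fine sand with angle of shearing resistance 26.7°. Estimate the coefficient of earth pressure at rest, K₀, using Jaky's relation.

0.551

K₀ = 1 − sin φ' = 1 − sin 26.7° = 0.5507.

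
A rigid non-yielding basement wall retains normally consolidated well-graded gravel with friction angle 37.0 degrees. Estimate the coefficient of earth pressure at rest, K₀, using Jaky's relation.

K₀ = 1 − sin φ' = 1 − sin 37.0° = 0.3982.

0.398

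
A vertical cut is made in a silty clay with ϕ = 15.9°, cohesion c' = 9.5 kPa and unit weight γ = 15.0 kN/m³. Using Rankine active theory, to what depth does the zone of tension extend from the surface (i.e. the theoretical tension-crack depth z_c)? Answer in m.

K_a = tan²(45° − 15.9°/2) = 0.5699; √K_a = 0.7549.
The active pressure is zero where K_a γ z = 2c√K_a, so z_c = 2c/(γ√K_a) = 2×9.5/(15.0×0.7549) = 1.678 m.

1.68 m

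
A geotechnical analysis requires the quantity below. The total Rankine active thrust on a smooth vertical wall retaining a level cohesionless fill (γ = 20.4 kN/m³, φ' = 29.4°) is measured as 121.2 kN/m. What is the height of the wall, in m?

5.90 m

K_a = 0.3415. P_a = ½ K_a γ H² ⇒ H = √(2P_a/(K_a γ)).
H = √(2×121.2/(0.3415×20.4)) = 5.899 m.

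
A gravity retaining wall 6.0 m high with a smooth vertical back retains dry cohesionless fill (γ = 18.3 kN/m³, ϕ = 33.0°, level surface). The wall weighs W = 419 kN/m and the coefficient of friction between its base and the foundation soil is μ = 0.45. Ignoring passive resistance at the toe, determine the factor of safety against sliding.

1.94

K_a = tan²(45° − 33.0°/2) = 0.2948.
P_a = ½K_aγH² = 0.5×0.2948×18.3×6.0² = 97.11 kN/m, acting at H/3 = 2.000 m above the base.
FS_sliding = μW / P_a = 0.45×419 / 97.11 = 1.942.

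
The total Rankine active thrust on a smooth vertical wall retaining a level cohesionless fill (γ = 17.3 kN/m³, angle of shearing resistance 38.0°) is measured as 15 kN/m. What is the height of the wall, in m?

K_a = 0.2379. P_a = ½ K_a γ H² ⇒ H = √(2P_a/(K_a γ)).
H = √(2×15/(0.2379×17.3)) = 2.700 m.

2.70 m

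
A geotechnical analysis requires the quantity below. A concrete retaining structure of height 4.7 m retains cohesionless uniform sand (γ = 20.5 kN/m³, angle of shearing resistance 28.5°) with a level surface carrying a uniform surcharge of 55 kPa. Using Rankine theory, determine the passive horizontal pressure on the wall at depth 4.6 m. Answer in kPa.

422 kPa

K_p = (1 + sin φ)/(1 − sin φ) = 2.825.
σ_v = γz + q = 20.5 × 4.6 + 55 = 149.3 kPa.
σ_h = K_p σ_v = 2.825 × 149.3 = 421.8 kPa.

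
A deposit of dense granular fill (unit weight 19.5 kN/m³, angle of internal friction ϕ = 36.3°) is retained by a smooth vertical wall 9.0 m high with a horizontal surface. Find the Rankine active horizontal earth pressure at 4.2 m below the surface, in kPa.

21.0 kPa

K_a = (1 − sin φ)/(1 + sin φ) = 0.2563.
σ_h = K_a γ z = 0.2563 × 19.5 × 4.2 = 20.99 kPa.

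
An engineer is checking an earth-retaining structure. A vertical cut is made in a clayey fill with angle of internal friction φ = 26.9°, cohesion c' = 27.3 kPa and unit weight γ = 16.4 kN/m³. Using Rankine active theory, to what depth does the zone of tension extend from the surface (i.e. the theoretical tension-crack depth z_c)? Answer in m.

5.42 m

K_a = tan²(45° − 26.9°/2) = 0.3770; √K_a = 0.6140.
The active pressure is zero where K_a γ z = 2c√K_a, so z_c = 2c/(γ√K_a) = 2×27.3/(16.4×0.6140) = 5.422 m.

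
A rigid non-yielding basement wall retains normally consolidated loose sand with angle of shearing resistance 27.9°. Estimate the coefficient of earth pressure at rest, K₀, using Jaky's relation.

K₀ = 1 − sin φ' = 1 − sin 27.9° = 0.5321.

0.532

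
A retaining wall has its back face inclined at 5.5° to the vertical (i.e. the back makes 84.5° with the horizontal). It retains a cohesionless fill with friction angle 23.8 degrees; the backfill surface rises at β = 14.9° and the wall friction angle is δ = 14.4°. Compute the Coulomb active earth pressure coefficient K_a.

K_a = sin²(α+φ) / [sin²α · sin(α−δ) · (1 + √{sin(φ+δ)sin(φ−β) / (sin(α−δ)sin(α+β))})²].
With α = 84.5°, φ = 23.8°, δ = 14.4°, β = 14.9°: K_a = 0.5543.

0.554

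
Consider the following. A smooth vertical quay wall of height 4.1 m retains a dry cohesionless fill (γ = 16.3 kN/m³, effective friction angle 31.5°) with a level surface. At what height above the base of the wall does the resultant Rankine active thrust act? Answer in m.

K_a = 0.3136.
The pressure distribution is triangular, so the resultant acts at H/3 above the base = 4.1/3 = 1.367 m.

1.37 m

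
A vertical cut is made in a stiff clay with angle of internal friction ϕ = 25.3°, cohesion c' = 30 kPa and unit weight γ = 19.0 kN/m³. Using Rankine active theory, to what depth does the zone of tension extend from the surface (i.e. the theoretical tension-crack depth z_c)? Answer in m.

K_a = tan²(45° − 25.3°/2) = 0.4012; √K_a = 0.6334.
The active pressure is zero where K_a γ z = 2c√K_a, so z_c = 2c/(γ√K_a) = 2×30/(19.0×0.6334) = 4.986 m.

4.99 m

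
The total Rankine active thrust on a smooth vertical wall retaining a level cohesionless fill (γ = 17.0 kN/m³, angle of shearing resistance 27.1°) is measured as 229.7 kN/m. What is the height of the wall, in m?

8.50 m

K_a = 0.3741. P_a = ½ K_a γ H² ⇒ H = √(2P_a/(K_a γ)).
H = √(2×229.7/(0.3741×17.0)) = 8.500 m.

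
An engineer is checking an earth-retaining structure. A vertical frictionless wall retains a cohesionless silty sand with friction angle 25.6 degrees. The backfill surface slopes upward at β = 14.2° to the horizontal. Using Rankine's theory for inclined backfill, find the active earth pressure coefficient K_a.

0.449

K_a = cos β · (cos β − √(cos²β − cos²φ)) / (cos β + √(cos²β − cos²φ)).
cos β = 0.9694, cos φ = 0.9018, √(cos²β − cos²φ) = 0.3557.
K_a = 0.9694 × (0.9694 − 0.3557)/(0.9694 + 0.3557) = 0.4490.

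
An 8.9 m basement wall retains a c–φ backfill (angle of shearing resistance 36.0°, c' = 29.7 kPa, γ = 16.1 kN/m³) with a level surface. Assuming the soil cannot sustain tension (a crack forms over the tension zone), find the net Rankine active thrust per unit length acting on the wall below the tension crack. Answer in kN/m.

K_a = 0.2596; √K_a = 0.5095.
Tension-crack depth z_c = 2c/(γ√K_a) = 2×29.7/(16.1×0.5095) = 7.241 m.
σ_a at base = K_a γ H − 2c√K_a = 0.2596×16.1×8.9 − 2×29.7×0.5095 = 6.935 kPa.
P_a = ½ × 6.935 × (H − z_c) = 0.5×6.935×1.659 = 5.752 kN/m.

5.75 kN/m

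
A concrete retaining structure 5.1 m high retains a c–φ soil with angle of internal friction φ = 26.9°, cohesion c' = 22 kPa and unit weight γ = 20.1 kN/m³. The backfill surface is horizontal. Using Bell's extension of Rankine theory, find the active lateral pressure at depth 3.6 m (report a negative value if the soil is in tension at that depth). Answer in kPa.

K_a = (1 − sin φ)/(1 + sin φ) = 0.3770.
σ_a = K_a γ z − 2c√K_a = 0.3770×20.1×3.6 − 2×22×0.6140 = 0.2635 kPa.

0.264 kPa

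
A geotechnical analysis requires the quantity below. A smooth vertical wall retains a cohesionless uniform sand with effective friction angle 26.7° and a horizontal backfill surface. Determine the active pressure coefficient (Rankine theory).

0.380

K_a = tan²(45° − φ/2) = tan²(31.65°) = 0.3800.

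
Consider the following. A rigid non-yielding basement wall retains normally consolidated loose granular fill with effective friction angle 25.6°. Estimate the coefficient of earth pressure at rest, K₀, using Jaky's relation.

K₀ = 1 − sin φ' = 1 − sin 25.6° = 0.5679.

0.568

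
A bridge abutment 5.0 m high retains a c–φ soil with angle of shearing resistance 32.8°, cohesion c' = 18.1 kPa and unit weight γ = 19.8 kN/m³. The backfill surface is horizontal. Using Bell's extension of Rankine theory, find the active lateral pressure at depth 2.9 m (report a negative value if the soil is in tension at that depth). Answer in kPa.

K_a = (1 − sin φ)/(1 + sin φ) = 0.2973.
σ_a = K_a γ z − 2c√K_a = 0.2973×19.8×2.9 − 2×18.1×0.5452 = -2.668 kPa.

-2.67 kPa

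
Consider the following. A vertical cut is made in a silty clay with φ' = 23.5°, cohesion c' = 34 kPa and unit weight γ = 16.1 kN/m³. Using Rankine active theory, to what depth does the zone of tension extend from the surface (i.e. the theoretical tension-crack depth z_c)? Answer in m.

K_a = tan²(45° − 23.5°/2) = 0.4298; √K_a = 0.6556.
The active pressure is zero where K_a γ z = 2c√K_a, so z_c = 2c/(γ√K_a) = 2×34/(16.1×0.6556) = 6.442 m.

6.44 m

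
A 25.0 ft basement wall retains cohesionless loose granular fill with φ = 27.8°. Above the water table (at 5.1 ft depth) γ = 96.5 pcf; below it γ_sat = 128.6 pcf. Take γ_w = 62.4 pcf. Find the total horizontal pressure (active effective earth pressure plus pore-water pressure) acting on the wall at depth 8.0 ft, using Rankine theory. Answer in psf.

430 psf

K_a = (1 − sin φ)/(1 + sin φ) = 0.3639.
γ' = 128.6 − 62.4 = 66.20 pcf.
Effective vertical stress at 8.0 ft: σ'_v = 96.5×5.1 + 66.20×2.90 = 684.1 psf.
σ'_h = K_a σ'_v = 0.3639 × 684.1 = 249.0 psf; u = γ_w × 2.90 = 181.0 psf.
Total σ_h = 249.0 + 181.0 = 429.9 psf.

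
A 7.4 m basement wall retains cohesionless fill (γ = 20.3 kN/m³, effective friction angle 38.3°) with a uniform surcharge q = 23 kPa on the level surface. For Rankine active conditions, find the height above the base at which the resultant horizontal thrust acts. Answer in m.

K_a = 0.2347.
Triangular part P₁ = ½K_aγH² = 130.5 at H/3 = 2.467 m; rectangular part P₂ = K_a q H = 39.95 at H/2 = 3.700 m.
ȳ = (P₁·2.467 + P₂·3.700)/(P₁+P₂) = 2.756 m.

2.76 m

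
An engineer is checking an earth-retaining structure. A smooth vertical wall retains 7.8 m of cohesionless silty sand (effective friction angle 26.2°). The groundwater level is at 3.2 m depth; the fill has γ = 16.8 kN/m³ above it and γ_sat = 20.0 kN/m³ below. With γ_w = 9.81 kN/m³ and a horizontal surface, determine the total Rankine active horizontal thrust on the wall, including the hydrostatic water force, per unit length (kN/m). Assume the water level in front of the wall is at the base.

K_a = tan²(45° − φ/2) = 0.3874.
γ' = 20.0 − 9.81 = 10.19 kN/m³. Depth below WT = 4.6 m.
σ'_h at WT = K_a γ d_w = 20.83 kPa; at base = 20.83 + K_a γ' × 4.6 = 38.99 kPa.
P₁ (0–3.2 m) = ½×20.83×3.2 = 33.33. P₂ (3.2–7.8 m) = ½(20.83+38.99)×4.6 = 137.6.
P_w = ½ γ_w h₂² = 0.5×9.81×4.6² = 103.8. Total = 33.33+137.6+103.8 = 274.7 kN/m.

275 kN/m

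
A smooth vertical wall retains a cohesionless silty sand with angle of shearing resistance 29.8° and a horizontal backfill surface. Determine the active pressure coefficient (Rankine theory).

K_a = (1 − sin φ)/(1 + sin φ) = (1 − sin 29.8°)/(1 + sin 29.8°) = 0.3360.

0.336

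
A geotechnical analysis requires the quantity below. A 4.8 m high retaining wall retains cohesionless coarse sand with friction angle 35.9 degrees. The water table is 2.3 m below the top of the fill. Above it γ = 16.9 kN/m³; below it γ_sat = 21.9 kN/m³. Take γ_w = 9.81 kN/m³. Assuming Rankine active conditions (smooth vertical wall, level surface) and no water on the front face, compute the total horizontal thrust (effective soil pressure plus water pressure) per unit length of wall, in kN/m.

77.5 kN/m

K_a = tan²(45° − φ/2) = 0.2607.
γ' = 21.9 − 9.81 = 12.09 kN/m³. Depth below WT = 2.5 m.
σ'_h at WT = K_a γ d_w = 10.13 kPa; at base = 10.13 + K_a γ' × 2.5 = 18.02 kPa.
P₁ (0–2.3 m) = ½×10.13×2.3 = 11.66. P₂ (2.3–4.8 m) = ½(10.13+18.02)×2.5 = 35.19.
P_w = ½ γ_w h₂² = 0.5×9.81×2.5² = 30.66. Total = 11.66+35.19+30.66 = 77.50 kN/m.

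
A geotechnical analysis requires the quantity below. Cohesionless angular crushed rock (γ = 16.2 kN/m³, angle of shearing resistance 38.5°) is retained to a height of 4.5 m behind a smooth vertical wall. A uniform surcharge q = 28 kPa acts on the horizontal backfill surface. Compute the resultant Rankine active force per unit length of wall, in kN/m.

67.5 kN/m

K_a = tan²(45° − φ/2) = 0.2327.
Soil triangle: ½ K_a γ H² = 0.5×0.2327×16.2×4.5² = 38.16 kN/m.
Surcharge rectangle: K_a q H = 0.2327×28×4.5 = 29.31 kN/m.
Total = 38.16 + 29.31 = 67.48 kN/m.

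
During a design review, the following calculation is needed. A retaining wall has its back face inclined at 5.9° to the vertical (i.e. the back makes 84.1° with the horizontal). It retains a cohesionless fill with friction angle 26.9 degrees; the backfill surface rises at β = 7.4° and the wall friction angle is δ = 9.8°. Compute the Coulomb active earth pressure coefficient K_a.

K_a = sin²(α+φ) / [sin²α · sin(α−δ) · (1 + √{sin(φ+δ)sin(φ−β) / (sin(α−δ)sin(α+β))})²].
With α = 84.1°, φ = 26.9°, δ = 9.8°, β = 7.4°: K_a = 0.4320.

0.432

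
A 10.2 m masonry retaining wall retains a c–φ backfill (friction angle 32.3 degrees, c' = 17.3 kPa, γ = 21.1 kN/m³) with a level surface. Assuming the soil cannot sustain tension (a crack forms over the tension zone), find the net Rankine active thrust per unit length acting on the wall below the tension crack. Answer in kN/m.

167 kN/m

K_a = 0.3035; √K_a = 0.5509.
Tension-crack depth z_c = 2c/(γ√K_a) = 2×17.3/(21.1×0.5509) = 2.977 m.
σ_a at base = K_a γ H − 2c√K_a = 0.3035×21.1×10.2 − 2×17.3×0.5509 = 46.25 kPa.
P_a = ½ × 46.25 × (H − z_c) = 0.5×46.25×7.223 = 167.1 kN/m.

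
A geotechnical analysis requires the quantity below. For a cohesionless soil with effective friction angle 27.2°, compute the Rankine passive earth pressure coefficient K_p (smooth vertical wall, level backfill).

K_p = (1 + sin φ)/(1 − sin φ) = tan²(45° + 27.2°/2) = 2.684.

2.68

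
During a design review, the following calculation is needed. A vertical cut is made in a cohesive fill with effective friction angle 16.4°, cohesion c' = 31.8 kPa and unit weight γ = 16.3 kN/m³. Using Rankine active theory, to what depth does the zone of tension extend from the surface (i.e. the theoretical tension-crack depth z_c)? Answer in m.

K_a = tan²(45° − 16.4°/2) = 0.5596; √K_a = 0.7481.
The active pressure is zero where K_a γ z = 2c√K_a, so z_c = 2c/(γ√K_a) = 2×31.8/(16.3×0.7481) = 5.216 m.

5.22 m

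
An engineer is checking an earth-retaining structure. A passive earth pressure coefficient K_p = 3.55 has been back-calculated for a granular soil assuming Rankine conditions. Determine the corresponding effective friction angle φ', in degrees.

K_p = (1+sin φ)/(1−sin φ) ⇒ sin φ = (K_p − 1)/(K_p + 1) = 0.5604.
φ = arcsin(0.5604) = 34.09°.

34.1°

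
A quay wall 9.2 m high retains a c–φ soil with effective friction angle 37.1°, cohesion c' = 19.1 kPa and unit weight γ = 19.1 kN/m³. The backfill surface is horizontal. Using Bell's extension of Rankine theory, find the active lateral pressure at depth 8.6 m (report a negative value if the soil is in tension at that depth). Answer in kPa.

K_a = (1 − sin φ)/(1 + sin φ) = 0.2475.
σ_a = K_a γ z − 2c√K_a = 0.2475×19.1×8.6 − 2×19.1×0.4975 = 21.65 kPa.

21.6 kPa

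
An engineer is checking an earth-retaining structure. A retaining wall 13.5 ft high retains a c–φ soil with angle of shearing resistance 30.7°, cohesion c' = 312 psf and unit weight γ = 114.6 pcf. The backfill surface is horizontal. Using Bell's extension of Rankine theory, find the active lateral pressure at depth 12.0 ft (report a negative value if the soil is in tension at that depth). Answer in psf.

90.4 psf

K_a = (1 − sin φ)/(1 + sin φ) = 0.3240.
σ_a = K_a γ z − 2c√K_a = 0.3240×114.6×12.0 − 2×312×0.5692 = 90.40 psf.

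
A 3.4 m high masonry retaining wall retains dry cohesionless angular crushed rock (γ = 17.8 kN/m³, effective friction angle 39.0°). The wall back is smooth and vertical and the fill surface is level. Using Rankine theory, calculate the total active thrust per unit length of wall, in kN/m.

23.4 kN/m

K_a = tan²(45° − φ/2) = 0.2275.
P_a = ½ K_a γ H² = 0.5 × 0.2275 × 17.8 × 3.4² = 23.41 kN/m.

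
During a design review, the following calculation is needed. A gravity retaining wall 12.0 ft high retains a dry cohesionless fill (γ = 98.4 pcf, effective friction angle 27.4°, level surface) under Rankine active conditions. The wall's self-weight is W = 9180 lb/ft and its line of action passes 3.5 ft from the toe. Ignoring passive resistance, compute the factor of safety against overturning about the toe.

3.07

K_a = tan²(45° − 27.4°/2) = 0.3697.
P_a = ½K_aγH² = 0.5×0.3697×98.4×12.0² = 2619 lb/ft, acting at H/3 = 4.000 ft above the base.
Overturning moment M_o = P_a × H/3 = 2619 × 4.000 = 10480.
Resisting moment M_r = W × 3.5 = 9180 × 3.5 = 32130.
FS_overturning = M_r/M_o = 32130/10480 = 3.067.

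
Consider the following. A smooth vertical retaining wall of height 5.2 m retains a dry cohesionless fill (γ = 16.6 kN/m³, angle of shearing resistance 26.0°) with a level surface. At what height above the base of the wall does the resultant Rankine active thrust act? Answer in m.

K_a = 0.3905.
The pressure distribution is triangular, so the resultant acts at H/3 above the base = 5.2/3 = 1.733 m.

1.73 m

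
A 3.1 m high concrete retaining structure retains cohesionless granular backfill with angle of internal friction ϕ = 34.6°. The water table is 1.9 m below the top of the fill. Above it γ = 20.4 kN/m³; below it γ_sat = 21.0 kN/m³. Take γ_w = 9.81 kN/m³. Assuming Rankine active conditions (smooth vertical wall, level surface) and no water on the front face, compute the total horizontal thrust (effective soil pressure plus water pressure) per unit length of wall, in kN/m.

32.3 kN/m

K_a = tan²(45° − φ/2) = 0.2756.
γ' = 21.0 − 9.81 = 11.19 kN/m³. Depth below WT = 1.2 m.
σ'_h at WT = K_a γ d_w = 10.68 kPa; at base = 10.68 + K_a γ' × 1.2 = 14.38 kPa.
P₁ (0–1.9 m) = ½×10.68×1.9 = 10.15. P₂ (1.9–3.1 m) = ½(10.68+14.38)×1.2 = 15.04.
P_w = ½ γ_w h₂² = 0.5×9.81×1.2² = 7.063. Total = 10.15+15.04+7.063 = 32.25 kN/m.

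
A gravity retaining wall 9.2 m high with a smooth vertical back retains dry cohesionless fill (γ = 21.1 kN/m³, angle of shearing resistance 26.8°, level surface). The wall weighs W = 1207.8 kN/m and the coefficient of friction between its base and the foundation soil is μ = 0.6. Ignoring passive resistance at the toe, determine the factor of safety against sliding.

2.14

K_a = tan²(45° − 26.8°/2) = 0.3785.
P_a = ½K_aγH² = 0.5×0.3785×21.1×9.2² = 338.0 kN/m, acting at H/3 = 3.067 m above the base.
FS_sliding = μW / P_a = 0.6×1207.8 / 338.0 = 2.144.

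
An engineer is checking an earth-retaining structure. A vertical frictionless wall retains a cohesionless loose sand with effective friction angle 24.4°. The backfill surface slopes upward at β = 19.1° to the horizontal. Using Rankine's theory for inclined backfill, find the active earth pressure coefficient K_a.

0.547

K_a = cos β · (cos β − √(cos²β − cos²φ)) / (cos β + √(cos²β − cos²φ)).
cos β = 0.9449, cos φ = 0.9107, √(cos²β − cos²φ) = 0.2522.
K_a = 0.9449 × (0.9449 − 0.2522)/(0.9449 + 0.2522) = 0.5469.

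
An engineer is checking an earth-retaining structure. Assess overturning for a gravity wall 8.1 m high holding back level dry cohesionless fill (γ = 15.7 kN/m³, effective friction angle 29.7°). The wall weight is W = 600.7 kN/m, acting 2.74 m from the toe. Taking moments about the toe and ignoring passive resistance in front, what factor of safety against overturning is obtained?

K_a = tan²(45° − 29.7°/2) = 0.3374.
P_a = ½K_aγH² = 0.5×0.3374×15.7×8.1² = 173.8 kN/m, acting at H/3 = 2.700 m above the base.
Overturning moment M_o = P_a × H/3 = 173.8 × 2.700 = 469.2.
Resisting moment M_r = W × 2.74 = 600.7 × 2.74 = 1646.
FS_overturning = M_r/M_o = 1646/469.2 = 3.508.

3.51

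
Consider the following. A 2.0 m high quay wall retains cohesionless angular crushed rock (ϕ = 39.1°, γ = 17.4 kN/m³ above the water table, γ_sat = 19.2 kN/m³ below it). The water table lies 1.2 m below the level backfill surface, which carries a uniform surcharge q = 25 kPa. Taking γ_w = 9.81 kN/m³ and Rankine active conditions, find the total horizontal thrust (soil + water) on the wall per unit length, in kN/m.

K_a = tan²(45° − φ/2) = 0.2265.
γ' = 19.2 − 9.81 = 9.390 kN/m³. h₂ = H − d_w = 0.8 m.
σ'_h: at surface K_a·q = 5.662; at WT K_a(q+γd_w) = 10.39; at base K_a(q+γd_w+γ'h₂) = 12.09 kPa.
P₁ = ½(5.662+10.39)×1.2 = 9.632; P₂ = ½(10.39+12.09)×0.8 = 8.993; P_w = ½γ_w h₂² = 3.139.
Total = 9.632+8.993+3.139 = 21.76 kN/m.

21.8 kN/m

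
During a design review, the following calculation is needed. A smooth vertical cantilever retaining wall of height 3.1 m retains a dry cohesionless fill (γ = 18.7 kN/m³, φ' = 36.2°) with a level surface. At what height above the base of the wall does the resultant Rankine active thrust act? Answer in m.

1.03 m

K_a = 0.2574.
The pressure distribution is triangular, so the resultant acts at H/3 above the base = 3.1/3 = 1.033 m.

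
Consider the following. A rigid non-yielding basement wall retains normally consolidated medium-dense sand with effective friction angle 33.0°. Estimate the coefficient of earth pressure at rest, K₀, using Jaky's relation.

0.455

K₀ = 1 − sin φ' = 1 − sin 33.0° = 0.4554.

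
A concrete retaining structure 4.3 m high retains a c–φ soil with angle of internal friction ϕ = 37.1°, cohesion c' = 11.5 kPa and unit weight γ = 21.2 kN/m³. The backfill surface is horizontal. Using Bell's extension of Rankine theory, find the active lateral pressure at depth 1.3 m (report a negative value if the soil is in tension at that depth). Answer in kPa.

-4.62 kPa

K_a = (1 − sin φ)/(1 + sin φ) = 0.2475.
σ_a = K_a γ z − 2c√K_a = 0.2475×21.2×1.3 − 2×11.5×0.4975 = -4.621 kPa.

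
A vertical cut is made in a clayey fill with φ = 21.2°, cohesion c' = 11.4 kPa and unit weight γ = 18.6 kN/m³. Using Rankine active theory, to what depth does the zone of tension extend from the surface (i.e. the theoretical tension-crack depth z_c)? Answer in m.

1.79 m

K_a = tan²(45° − 21.2°/2) = 0.4688; √K_a = 0.6847.
The active pressure is zero where K_a γ z = 2c√K_a, so z_c = 2c/(γ√K_a) = 2×11.4/(18.6×0.6847) = 1.790 m.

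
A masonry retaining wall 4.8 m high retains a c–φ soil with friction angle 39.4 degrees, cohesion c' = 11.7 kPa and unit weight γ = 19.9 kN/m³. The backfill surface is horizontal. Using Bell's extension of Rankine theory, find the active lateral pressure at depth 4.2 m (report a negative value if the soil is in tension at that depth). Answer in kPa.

K_a = (1 − sin φ)/(1 + sin φ) = 0.2234.
σ_a = K_a γ z − 2c√K_a = 0.2234×19.9×4.2 − 2×11.7×0.4727 = 7.614 kPa.

7.61 kPa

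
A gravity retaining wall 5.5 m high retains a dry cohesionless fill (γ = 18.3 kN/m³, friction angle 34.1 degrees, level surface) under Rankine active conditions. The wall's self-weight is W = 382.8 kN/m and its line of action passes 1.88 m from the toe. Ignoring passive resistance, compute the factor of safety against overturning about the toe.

5.04

K_a = tan²(45° − 34.1°/2) = 0.2815.
P_a = ½K_aγH² = 0.5×0.2815×18.3×5.5² = 77.92 kN/m, acting at H/3 = 1.833 m above the base.
Overturning moment M_o = P_a × H/3 = 77.92 × 1.833 = 142.9.
Resisting moment M_r = W × 1.88 = 382.8 × 1.88 = 719.7.
FS_overturning = M_r/M_o = 719.7/142.9 = 5.038.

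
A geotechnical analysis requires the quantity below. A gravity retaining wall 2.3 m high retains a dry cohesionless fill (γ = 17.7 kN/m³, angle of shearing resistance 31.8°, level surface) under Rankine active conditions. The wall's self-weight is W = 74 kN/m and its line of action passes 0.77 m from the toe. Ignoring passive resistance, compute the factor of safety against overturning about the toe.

K_a = tan²(45° − 31.8°/2) = 0.3098.
P_a = ½K_aγH² = 0.5×0.3098×17.7×2.3² = 14.50 kN/m, acting at H/3 = 0.7667 m above the base.
Overturning moment M_o = P_a × H/3 = 14.50 × 0.7667 = 11.12.
Resisting moment M_r = W × 0.77 = 74 × 0.77 = 56.98.
FS_overturning = M_r/M_o = 56.98/11.12 = 5.124.

5.12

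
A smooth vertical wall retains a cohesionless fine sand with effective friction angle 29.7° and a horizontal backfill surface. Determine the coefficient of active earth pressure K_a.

K_a = tan²(45° − φ/2) = tan²(30.15°) = 0.3374.

0.337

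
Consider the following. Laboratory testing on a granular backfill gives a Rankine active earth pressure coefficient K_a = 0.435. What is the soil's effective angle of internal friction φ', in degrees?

K_a = tan²(45° − φ/2) ⇒ 45° − φ/2 = arctan(√0.435) = 33.41°.
φ = 2(45° − 33.41°) = 23.19°.

23.2°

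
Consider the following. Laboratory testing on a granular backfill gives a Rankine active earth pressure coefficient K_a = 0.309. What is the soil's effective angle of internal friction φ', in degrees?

31.9°

K_a = tan²(45° − φ/2) ⇒ 45° − φ/2 = arctan(√0.309) = 29.07°.
φ = 2(45° − 29.07°) = 31.86°.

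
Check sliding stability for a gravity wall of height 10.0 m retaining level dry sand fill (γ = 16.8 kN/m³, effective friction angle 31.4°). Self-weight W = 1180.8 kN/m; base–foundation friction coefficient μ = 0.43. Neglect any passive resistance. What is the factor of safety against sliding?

K_a = tan²(45° − 31.4°/2) = 0.3149.
P_a = ½K_aγH² = 0.5×0.3149×16.8×10.0² = 264.5 kN/m, acting at H/3 = 3.333 m above the base.
FS_sliding = μW / P_a = 0.43×1180.8 / 264.5 = 1.919.

1.92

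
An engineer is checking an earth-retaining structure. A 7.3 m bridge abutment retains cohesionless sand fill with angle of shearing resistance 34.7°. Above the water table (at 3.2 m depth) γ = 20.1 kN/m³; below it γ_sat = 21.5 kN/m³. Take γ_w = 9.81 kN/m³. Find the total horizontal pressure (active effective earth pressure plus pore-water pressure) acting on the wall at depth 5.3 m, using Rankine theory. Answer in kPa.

K_a = (1 − sin φ)/(1 + sin φ) = 0.2745.
γ' = 21.5 − 9.81 = 11.69 kN/m³.
Effective vertical stress at 5.3 m: σ'_v = 20.1×3.2 + 11.69×2.10 = 88.87 kPa.
σ'_h = K_a σ'_v = 0.2745 × 88.87 = 24.39 kPa; u = γ_w × 2.10 = 20.60 kPa.
Total σ_h = 24.39 + 20.60 = 44.99 kPa.

45.0 kPa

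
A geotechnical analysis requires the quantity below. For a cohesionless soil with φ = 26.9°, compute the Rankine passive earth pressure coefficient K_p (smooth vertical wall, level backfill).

2.65

K_p = (1 + sin φ)/(1 − sin φ) = tan²(45° + 26.9°/2) = 2.653.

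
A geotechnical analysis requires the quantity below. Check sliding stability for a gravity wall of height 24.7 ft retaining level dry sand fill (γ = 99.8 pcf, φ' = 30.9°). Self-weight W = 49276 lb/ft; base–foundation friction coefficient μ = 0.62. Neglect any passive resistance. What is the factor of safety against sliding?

K_a = tan²(45° − 30.9°/2) = 0.3214.
P_a = ½K_aγH² = 0.5×0.3214×99.8×24.7² = 9785 lb/ft, acting at H/3 = 8.233 ft above the base.
FS_sliding = μW / P_a = 0.62×49276 / 9785 = 3.122.

3.12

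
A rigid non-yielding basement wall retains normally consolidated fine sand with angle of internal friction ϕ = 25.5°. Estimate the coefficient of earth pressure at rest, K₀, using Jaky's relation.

0.569

K₀ = 1 − sin φ' = 1 − sin 25.5° = 0.5695.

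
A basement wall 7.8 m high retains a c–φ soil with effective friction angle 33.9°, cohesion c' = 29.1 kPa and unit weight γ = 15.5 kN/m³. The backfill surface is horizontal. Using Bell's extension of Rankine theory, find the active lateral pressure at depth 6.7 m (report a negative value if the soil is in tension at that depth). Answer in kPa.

K_a = (1 − sin φ)/(1 + sin φ) = 0.2839.
σ_a = K_a γ z − 2c√K_a = 0.2839×15.5×6.7 − 2×29.1×0.5328 = -1.527 kPa.

-1.53 kPa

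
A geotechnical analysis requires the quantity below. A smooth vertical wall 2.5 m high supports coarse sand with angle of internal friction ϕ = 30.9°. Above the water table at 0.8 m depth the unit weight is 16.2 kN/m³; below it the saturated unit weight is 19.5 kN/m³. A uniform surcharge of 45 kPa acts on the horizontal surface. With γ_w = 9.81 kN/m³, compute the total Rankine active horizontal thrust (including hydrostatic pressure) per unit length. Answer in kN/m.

K_a = tan²(45° − φ/2) = 0.3214.
γ' = 19.5 − 9.81 = 9.690 kN/m³. h₂ = H − d_w = 1.7 m.
σ'_h: at surface K_a·q = 14.46; at WT K_a(q+γd_w) = 18.63; at base K_a(q+γd_w+γ'h₂) = 23.92 kPa.
P₁ = ½(14.46+18.63)×0.8 = 13.24; P₂ = ½(18.63+23.92)×1.7 = 36.17; P_w = ½γ_w h₂² = 14.18.
Total = 13.24+36.17+14.18 = 63.58 kN/m.

63.6 kN/m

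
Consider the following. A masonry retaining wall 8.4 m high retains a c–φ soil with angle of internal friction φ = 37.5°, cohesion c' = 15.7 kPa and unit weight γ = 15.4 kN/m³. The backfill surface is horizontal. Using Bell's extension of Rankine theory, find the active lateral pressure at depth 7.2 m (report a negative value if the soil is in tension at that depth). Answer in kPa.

K_a = (1 − sin φ)/(1 + sin φ) = 0.2432.
σ_a = K_a γ z − 2c√K_a = 0.2432×15.4×7.2 − 2×15.7×0.4931 = 11.48 kPa.

11.5 kPa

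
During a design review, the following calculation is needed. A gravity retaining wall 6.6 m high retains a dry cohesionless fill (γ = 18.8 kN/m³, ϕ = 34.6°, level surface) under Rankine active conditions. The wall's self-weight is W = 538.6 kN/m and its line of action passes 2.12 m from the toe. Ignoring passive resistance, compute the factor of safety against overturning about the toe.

4.60

K_a = tan²(45° − 34.6°/2) = 0.2756.
P_a = ½K_aγH² = 0.5×0.2756×18.8×6.6² = 112.9 kN/m, acting at H/3 = 2.200 m above the base.
Overturning moment M_o = P_a × H/3 = 112.9 × 2.200 = 248.3.
Resisting moment M_r = W × 2.12 = 538.6 × 2.12 = 1142.
FS_overturning = M_r/M_o = 1142/248.3 = 4.599.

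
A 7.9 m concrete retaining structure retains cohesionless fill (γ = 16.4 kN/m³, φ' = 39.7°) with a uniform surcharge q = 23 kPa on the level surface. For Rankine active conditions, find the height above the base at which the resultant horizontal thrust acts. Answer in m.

K_a = 0.2204.
Triangular part P₁ = ½K_aγH² = 112.8 at H/3 = 2.633 m; rectangular part P₂ = K_a q H = 40.05 at H/2 = 3.950 m.
ȳ = (P₁·2.633 + P₂·3.950)/(P₁+P₂) = 2.978 m.

2.98 m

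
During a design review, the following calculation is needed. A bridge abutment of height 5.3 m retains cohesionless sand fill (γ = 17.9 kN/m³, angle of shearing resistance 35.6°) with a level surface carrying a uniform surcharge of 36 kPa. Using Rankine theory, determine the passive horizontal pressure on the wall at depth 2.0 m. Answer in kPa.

272 kPa

K_p = (1 + sin φ)/(1 − sin φ) = 3.786.
σ_v = γz + q = 17.9 × 2.0 + 36 = 71.80 kPa.
σ_h = K_p σ_v = 3.786 × 71.80 = 271.8 kPa.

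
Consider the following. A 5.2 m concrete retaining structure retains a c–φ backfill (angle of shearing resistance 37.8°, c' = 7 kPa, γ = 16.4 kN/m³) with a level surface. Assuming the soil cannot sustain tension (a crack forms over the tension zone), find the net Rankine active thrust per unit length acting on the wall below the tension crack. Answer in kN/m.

K_a = 0.2400; √K_a = 0.4899.
Tension-crack depth z_c = 2c/(γ√K_a) = 2×7/(16.4×0.4899) = 1.743 m.
σ_a at base = K_a γ H − 2c√K_a = 0.2400×16.4×5.2 − 2×7×0.4899 = 13.61 kPa.
P_a = ½ × 13.61 × (H − z_c) = 0.5×13.61×3.457 = 23.53 kN/m.

23.5 kN/m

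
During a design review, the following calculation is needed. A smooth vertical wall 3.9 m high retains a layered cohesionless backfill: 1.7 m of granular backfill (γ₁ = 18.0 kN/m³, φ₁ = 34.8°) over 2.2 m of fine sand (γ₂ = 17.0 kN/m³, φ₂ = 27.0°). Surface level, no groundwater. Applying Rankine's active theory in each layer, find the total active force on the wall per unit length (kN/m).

K_a1 = tan²(45°−34.8°/2) = 0.2733; K_a2 = tan²(45°−27.0°/2) = 0.3755.
Layer 1: σ at base = K_a1 γ₁ h₁ = 8.363 kPa; P₁ = ½×8.363×1.7 = 7.109.
Layer 2: σ_v at top = γ₁h₁ = 30.60; σ_h top = K_a2×30.60 = 11.49; σ_h base = K_a2×(30.60+17.0×2.2) = 25.54.
P₂ = ½(11.49+25.54)×2.2 = 40.73. Total P_a = 7.109+40.73 = 47.84 kN/m.

47.8 kN/m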